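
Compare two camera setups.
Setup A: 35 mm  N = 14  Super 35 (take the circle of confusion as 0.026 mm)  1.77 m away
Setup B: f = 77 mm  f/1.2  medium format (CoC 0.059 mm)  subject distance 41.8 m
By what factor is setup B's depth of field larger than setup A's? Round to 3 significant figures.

22.3

Setup A: H = 35²/(14×0.026) + 35 ≈ 3400.4 mm; DoF = Df − Dn = 3653.6 − 1167.9 ≈ 2485.7 mm.
Setup B: H = 77²/(1.2×0.059) + 77 ≈ 83819.9 mm; DoF = Df − Dn = 83305 − 27900 ≈ 55405 mm.
Ratio = 55405 / 2485.7 ≈ 22.3.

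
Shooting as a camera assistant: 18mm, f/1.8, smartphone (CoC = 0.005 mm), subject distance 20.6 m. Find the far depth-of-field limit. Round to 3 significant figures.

48.1 m

Hyperfocal distance H = f²/(N·c) + f = 18²/(1.8 × 0.005) + 18 = 324/0.009 + 18 ≈ 36018.0 mm ≈ 36.02 m.
Far limit Df = s·(H − f)/(H − s) = 20600 × (36018.0 − 18) / (36018.0 − 20600) = 20600 × 36000.0 / 15418.0 ≈ 48100 mm ≈ 48.1 m.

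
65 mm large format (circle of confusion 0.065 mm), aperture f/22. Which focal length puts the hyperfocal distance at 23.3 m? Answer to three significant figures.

182 mm

From H = f²/(N·c) + f, with f ≪ H: f ≈ √(H·N·c) = √(23300 × 22 × 0.065) = √33319 ≈ 182.5 mm.
Exact: f² + N·c·f − N·c·H = 0 ⇒ f = (−N·c + √((N·c)² + 4·N·c·H))/2 = (−1.43 + √133278)/2 ≈ 181.82 mm ≈ 182 mm.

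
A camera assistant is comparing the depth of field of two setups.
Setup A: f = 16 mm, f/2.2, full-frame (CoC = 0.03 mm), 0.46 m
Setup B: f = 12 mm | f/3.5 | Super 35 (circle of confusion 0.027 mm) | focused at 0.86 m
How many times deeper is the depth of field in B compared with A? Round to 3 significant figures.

13.0

Setup A: H = 16²/(2.2×0.03) + 16 ≈ 3894.8 mm; DoF = Df − Dn = 519.46 − 412.75 ≈ 106.71 mm.
Setup B: H = 12²/(3.5×0.027) + 12 ≈ 1535.8 mm; DoF = Df − Dn = 1939.1 − 552.5 ≈ 1386.6 mm.
Ratio = 1386.6 / 106.71 ≈ 13.0.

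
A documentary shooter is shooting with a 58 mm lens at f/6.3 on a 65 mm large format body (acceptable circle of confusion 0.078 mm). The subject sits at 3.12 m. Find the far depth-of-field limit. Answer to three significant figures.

5.64 m

Hyperfocal distance H = f²/(N·c) + f = 58²/(6.3 × 0.078) + 58 = 3364/0.4914 + 58 ≈ 6903.7 mm ≈ 6.904 m.
Far limit Df = s·(H − f)/(H − s) = 3120 × (6903.7 − 58) / (6903.7 − 3120) = 3120 × 6845.7 / 3783.7 ≈ 5644.9 mm ≈ 5.64 m.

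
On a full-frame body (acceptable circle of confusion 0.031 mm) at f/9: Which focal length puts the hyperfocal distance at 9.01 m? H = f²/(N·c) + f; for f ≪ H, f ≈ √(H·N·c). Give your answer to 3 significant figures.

50.0 mm

From H = f²/(N·c) + f, with f ≪ H: f ≈ √(H·N·c) = √(9010 × 9 × 0.031) = √2513.8 ≈ 50.14 mm.
Exact: f² + N·c·f − N·c·H = 0 ⇒ f = (−N·c + √((N·c)² + 4·N·c·H))/2 = (−0.279 + √10055)/2 ≈ 49.998 mm ≈ 50.0 mm.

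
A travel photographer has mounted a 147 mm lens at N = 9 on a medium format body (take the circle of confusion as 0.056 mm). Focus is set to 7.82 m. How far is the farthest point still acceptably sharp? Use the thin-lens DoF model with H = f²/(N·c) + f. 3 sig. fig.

Hyperfocal distance H = f²/(N·c) + f = 147²/(9 × 0.056) + 147 = 21609/0.504 + 147 ≈ 43022.0 mm ≈ 43.02 m.
Far limit Df = s·(H − f)/(H − s) = 7820 × (43022.0 − 147) / (43022.0 − 7820) = 7820 × 42875.0 / 35202.0 ≈ 9524.5 mm ≈ 9.52 m.

9.52 m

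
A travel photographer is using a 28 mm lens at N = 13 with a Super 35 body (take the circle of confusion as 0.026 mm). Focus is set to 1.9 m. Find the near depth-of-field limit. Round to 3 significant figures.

1.05 m

Hyperfocal distance H = f²/(N·c) + f = 28²/(13 × 0.026) + 28 = 784/0.338 + 28 ≈ 2347.5 mm ≈ 2.348 m.
Near limit Dn = s·(H − f)/(H + s − 2f) = 1900 × (2347.5 − 28) / (2347.5 + 1900 − 2 × 28) = 1900 × 2319.5 / 4191.5 ≈ 1051.4 mm ≈ 1.05 m.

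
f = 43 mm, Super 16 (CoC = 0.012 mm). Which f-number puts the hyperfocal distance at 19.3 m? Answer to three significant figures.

Rearrange H = f²/(N·c) + f for N: N = f² / ((H − f)·c).
N = 43² / ((19300 − 43) × 0.012) = 1849 / 231.1 ≈ 8.

f/8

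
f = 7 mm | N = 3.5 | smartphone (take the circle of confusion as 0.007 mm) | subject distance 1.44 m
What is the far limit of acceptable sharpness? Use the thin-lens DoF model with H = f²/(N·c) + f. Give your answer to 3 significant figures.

Hyperfocal distance H = f²/(N·c) + f = 7²/(3.5 × 0.007) + 7 = 49/0.0245 + 7 ≈ 2007.0 mm ≈ 2.007 m.
Far limit Df = s·(H − f)/(H − s) = 1440 × (2007.0 − 7) / (2007.0 − 1440) = 1440 × 2000.0 / 567.0 ≈ 5079.4 mm ≈ 5.08 m.

5.08 m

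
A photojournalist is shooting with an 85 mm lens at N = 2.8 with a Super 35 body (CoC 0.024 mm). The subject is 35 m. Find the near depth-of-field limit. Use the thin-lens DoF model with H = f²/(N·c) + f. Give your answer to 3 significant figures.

Hyperfocal distance H = f²/(N·c) + f = 85²/(2.8 × 0.024) + 85 = 7225/0.0672 + 85 ≈ 107599.9 mm ≈ 107.6 m.
Near limit Dn = s·(H − f)/(H + s − 2f) = 35000 × (107599.9 − 85) / (107599.9 + 35000 − 2 × 85) = 35000 × 107514.9 / 142429.9 ≈ 26420 mm ≈ 26.4 m.

26.4 m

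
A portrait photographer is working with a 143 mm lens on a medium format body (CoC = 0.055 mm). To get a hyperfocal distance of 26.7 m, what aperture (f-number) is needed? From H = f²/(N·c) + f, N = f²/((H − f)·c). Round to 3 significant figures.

Rearrange H = f²/(N·c) + f for N: N = f² / ((H − f)·c).
N = 143² / ((26700 − 143) × 0.055) = 20449 / 1461 ≈ 14.

f/14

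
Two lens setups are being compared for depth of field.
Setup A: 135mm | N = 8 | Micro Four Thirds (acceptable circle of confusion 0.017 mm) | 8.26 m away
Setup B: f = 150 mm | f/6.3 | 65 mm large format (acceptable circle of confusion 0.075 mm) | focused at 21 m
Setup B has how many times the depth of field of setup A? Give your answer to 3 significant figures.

Setup A: H = 135²/(8×0.017) + 135 ≈ 134142.4 mm; DoF = Df − Dn = 8793.1 − 7787.8 ≈ 1005.3 mm.
Setup B: H = 150²/(6.3×0.075) + 150 ≈ 47769.0 mm; DoF = Df − Dn = 37357 − 14605 ≈ 22752 mm.
Ratio = 22752 / 1005.3 ≈ 22.6.

22.6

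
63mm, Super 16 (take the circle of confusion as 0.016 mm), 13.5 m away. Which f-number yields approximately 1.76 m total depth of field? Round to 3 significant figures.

f/1.20

Write h = H − f = f²/(N·c). The thin-lens limits are Dn = s·h/(h + (s−f)) and Df = s·h/(h − (s−f)), so DoF = Df − Dn = 2·s·(s−f)·h / (h² − (s−f)²).
That is a quadratic in h: DoF·h² − 2·s·(s−f)·h − DoF·(s−f)² = 0 ⇒ h = (s−f)·(s + √(s² + DoF²)) / DoF = 13437 × (13500 + √(13500² + 1760²)) / 1760 = 13437 × (13500 + 13614.2) / 1760 ≈ 207008 mm.
Then N = f²/(c·h) = 63² / (0.016 × 207008) = 3969 / 3312.1 ≈ 1.20.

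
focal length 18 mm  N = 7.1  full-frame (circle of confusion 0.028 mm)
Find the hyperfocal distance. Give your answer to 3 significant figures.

1.65 m

Hyperfocal distance H = f²/(N·c) + f = 18²/(7.1 × 0.028) + 18 = 324/0.1988 + 18 ≈ 1647.8 mm ≈ 1.65 m.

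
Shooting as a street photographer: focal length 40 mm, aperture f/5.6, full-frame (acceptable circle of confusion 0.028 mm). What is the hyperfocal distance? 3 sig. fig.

Hyperfocal distance H = f²/(N·c) + f = 40²/(5.6 × 0.028) + 40 = 1600/0.1568 + 40 ≈ 10244.1 mm ≈ 10.2 m.

10.2 m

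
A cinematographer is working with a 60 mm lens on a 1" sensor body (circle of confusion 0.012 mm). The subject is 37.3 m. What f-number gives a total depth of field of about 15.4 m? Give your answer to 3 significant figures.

f/1.60

Write h = H − f = f²/(N·c). The thin-lens limits are Dn = s·h/(h + (s−f)) and Df = s·h/(h − (s−f)), so DoF = Df − Dn = 2·s·(s−f)·h / (h² − (s−f)²).
That is a quadratic in h: DoF·h² − 2·s·(s−f)·h − DoF·(s−f)² = 0 ⇒ h = (s−f)·(s + √(s² + DoF²)) / DoF = 37240 × (37300 + √(37300² + 15400²)) / 15400 = 37240 × (37300 + 40354.1) / 15400 ≈ 187782 mm.
Then N = f²/(c·h) = 60² / (0.012 × 187782) = 3600 / 2253.4 ≈ 1.60.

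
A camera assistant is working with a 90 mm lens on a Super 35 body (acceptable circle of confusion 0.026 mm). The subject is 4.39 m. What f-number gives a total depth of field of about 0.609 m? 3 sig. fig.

f/5

Write h = H − f = f²/(N·c). The thin-lens limits are Dn = s·h/(h + (s−f)) and Df = s·h/(h − (s−f)), so DoF = Df − Dn = 2·s·(s−f)·h / (h² − (s−f)²).
That is a quadratic in h: DoF·h² − 2·s·(s−f)·h − DoF·(s−f)² = 0 ⇒ h = (s−f)·(s + √(s² + DoF²)) / DoF = 4300 × (4390 + √(4390² + 609²)) / 609 = 4300 × (4390 + 4432.04) / 609 ≈ 62290 mm.
Then N = f²/(c·h) = 90² / (0.026 × 62290) = 8100 / 1619.5 ≈ 5.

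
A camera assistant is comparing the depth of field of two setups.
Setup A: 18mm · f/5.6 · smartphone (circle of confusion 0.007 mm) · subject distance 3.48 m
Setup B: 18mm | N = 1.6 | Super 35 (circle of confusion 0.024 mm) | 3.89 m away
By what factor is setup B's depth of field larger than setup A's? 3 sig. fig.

1.28

Setup A: H = 18²/(5.6×0.007) + 18 ≈ 8283.3 mm; DoF = Df − Dn = 5988.2 − 2452.7 ≈ 3535.5 mm.
Setup B: H = 18²/(1.6×0.024) + 18 ≈ 8455.5 mm; DoF = Df − Dn = 7189.1 − 2666.4 ≈ 4522.7 mm.
Ratio = 4522.7 / 3535.5 ≈ 1.28.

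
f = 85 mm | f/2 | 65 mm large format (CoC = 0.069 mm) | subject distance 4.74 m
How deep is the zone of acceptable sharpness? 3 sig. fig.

0.850 m

Hyperfocal distance H = f²/(N·c) + f = 85²/(2 × 0.069) + 85 = 7225/0.138 + 85 ≈ 52440.1 mm ≈ 52.44 m.
Near limit Dn = s·(H − f)/(H + s − 2f) = 4740 × (52440.1 − 85) / (52440.1 + 4740 − 2 × 85) = 4740 × 52355.1 / 57010.1 ≈ 4352.97 mm.
Far limit Df = s·(H − f)/(H − s) = 4740 × (52440.1 − 85) / (52440.1 − 4740) = 4740 × 52355.1 / 47700.1 ≈ 5202.57 mm.
Depth of field = Df − Dn = 5202.57 − 4352.97 ≈ 849.60 mm ≈ 0.850 m.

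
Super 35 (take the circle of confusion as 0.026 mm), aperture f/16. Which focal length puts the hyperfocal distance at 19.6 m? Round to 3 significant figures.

From H = f²/(N·c) + f, with f ≪ H: f ≈ √(H·N·c) = √(19600 × 16 × 0.026) = √8153.6 ≈ 90.30 mm.
Exact: f² + N·c·f − N·c·H = 0 ⇒ f = (−N·c + √((N·c)² + 4·N·c·H))/2 = (−0.416 + √32615)/2 ≈ 90.090 mm ≈ 90.1 mm.

90.1 mm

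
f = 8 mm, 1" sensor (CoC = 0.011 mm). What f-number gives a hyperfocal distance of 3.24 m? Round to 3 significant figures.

Rearrange H = f²/(N·c) + f for N: N = f² / ((H − f)·c).
N = 8² / ((3240 − 8) × 0.011) = 64 / 35.55 ≈ 1.80.

f/1.80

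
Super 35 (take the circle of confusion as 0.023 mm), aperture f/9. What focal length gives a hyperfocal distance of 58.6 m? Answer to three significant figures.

110 mm

From H = f²/(N·c) + f, with f ≪ H: f ≈ √(H·N·c) = √(58600 × 9 × 0.023) = √12130 ≈ 110.1 mm.
The +f correction barely moves this — solving exactly, f² + N·c·f − N·c·H = 0 ⇒ f = (−N·c + √((N·c)² + 4·N·c·H))/2 = (−0.207 + √48521)/2 ≈ 110.03 mm, so f ≈ 110 mm.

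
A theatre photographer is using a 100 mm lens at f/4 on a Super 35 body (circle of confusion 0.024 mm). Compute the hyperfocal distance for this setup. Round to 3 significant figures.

Hyperfocal distance H = f²/(N·c) + f = 100²/(4 × 0.024) + 100 = 10000/0.096 + 100 ≈ 104266.7 mm ≈ 104 m.

104 m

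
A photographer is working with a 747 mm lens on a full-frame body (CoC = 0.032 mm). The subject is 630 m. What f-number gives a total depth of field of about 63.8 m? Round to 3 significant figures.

f/1.40

Write h = H − f = f²/(N·c). The thin-lens limits are Dn = s·h/(h + (s−f)) and Df = s·h/(h − (s−f)), so DoF = Df − Dn = 2·s·(s−f)·h / (h² − (s−f)²).
That is a quadratic in h: DoF·h² − 2·s·(s−f)·h − DoF·(s−f)² = 0 ⇒ h = (s−f)·(s + √(s² + DoF²)) / DoF = 629253 × (630000 + √(630000² + 63800²)) / 63800 = 629253 × (630000 + 633222) / 63800 ≈ 12459035 mm.
Then N = f²/(c·h) = 747² / (0.032 × 12459035) = 558009 / 398689 ≈ 1.40.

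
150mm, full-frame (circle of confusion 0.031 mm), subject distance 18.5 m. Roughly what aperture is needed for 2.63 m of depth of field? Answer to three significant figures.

Write h = H − f = f²/(N·c). The thin-lens limits are Dn = s·h/(h + (s−f)) and Df = s·h/(h − (s−f)), so DoF = Df − Dn = 2·s·(s−f)·h / (h² − (s−f)²).
That is a quadratic in h: DoF·h² − 2·s·(s−f)·h − DoF·(s−f)² = 0 ⇒ h = (s−f)·(s + √(s² + DoF²)) / DoF = 18350 × (18500 + √(18500² + 2630²)) / 2630 = 18350 × (18500 + 18686.0) / 2630 ≈ 259454 mm.
Then N = f²/(c·h) = 150² / (0.031 × 259454) = 22500 / 8043.1 ≈ 2.80.

f/2.80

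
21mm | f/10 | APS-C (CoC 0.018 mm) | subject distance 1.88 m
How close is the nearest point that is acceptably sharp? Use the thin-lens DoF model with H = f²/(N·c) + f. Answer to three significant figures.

Hyperfocal distance H = f²/(N·c) + f = 21²/(10 × 0.018) + 21 = 441/0.18 + 21 ≈ 2471.0 mm ≈ 2.471 m.
Near limit Dn = s·(H − f)/(H + s − 2f) = 1880 × (2471.0 − 21) / (2471.0 + 1880 − 2 × 21) = 1880 × 2450.0 / 4309.0 ≈ 1068.9 mm ≈ 1.07 m.

1.07 m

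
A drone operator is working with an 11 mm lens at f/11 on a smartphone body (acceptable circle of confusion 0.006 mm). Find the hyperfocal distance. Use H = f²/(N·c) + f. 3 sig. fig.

1.84 m

Hyperfocal distance H = f²/(N·c) + f = 11²/(11 × 0.006) + 11 = 121/0.066 + 11 ≈ 1844.3 mm ≈ 1.84 m.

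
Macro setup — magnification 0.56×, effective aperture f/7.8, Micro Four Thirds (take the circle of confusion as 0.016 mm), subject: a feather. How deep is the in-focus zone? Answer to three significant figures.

0.796 mm

At magnification m, DoF ≈ 2·N_eff·c/m² = 2 × 7.8 × 0.016 / 0.56² = 0.2496 / 0.3136 ≈ 0.796 mm.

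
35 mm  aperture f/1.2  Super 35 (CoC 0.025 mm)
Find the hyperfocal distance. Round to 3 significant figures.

40.9 m

Hyperfocal distance H = f²/(N·c) + f = 35²/(1.2 × 0.025) + 35 = 1225/0.03 + 35 ≈ 40868.3 mm ≈ 40.9 m.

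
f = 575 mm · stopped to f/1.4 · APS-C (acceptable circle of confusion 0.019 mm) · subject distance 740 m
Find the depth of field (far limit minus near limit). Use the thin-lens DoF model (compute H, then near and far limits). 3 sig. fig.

88.4 m

Hyperfocal distance H = f²/(N·c) + f = 575²/(1.4 × 0.019) + 575 = 330625/0.0266 + 575 ≈ 12430086.3 mm ≈ 12430 m.
Near limit Dn = s·(H − f)/(H + s − 2f) = 740000 × (12430086.3 − 575) / (12430086.3 + 740000 − 2 × 575) = 740000 × 12429511.3 / 13168936.3 ≈ 698450 mm.
Far limit Df = s·(H − f)/(H − s) = 740000 × (12430086.3 − 575) / (12430086.3 − 740000) = 740000 × 12429511.3 / 11690086.3 ≈ 786807 mm.
Depth of field = Df − Dn = 786807 − 698450 ≈ 88357 mm ≈ 88.4 m.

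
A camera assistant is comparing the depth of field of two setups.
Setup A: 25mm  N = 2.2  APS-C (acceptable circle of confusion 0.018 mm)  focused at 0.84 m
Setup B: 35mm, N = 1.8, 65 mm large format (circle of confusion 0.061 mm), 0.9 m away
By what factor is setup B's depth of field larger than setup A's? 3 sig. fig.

Setup A: H = 25²/(2.2×0.018) + 25 ≈ 15807.8 mm; DoF = Df − Dn = 885.738 − 798.754 ≈ 86.984 mm.
Setup B: H = 35²/(1.8×0.061) + 35 ≈ 11191.6 mm; DoF = Df − Dn = 975.64 − 835.24 ≈ 140.40 mm.
Ratio = 140.40 / 86.984 ≈ 1.61.

1.61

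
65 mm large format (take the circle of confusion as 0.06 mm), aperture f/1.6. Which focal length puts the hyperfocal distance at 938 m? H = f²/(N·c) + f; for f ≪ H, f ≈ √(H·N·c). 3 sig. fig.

300 mm

From H = f²/(N·c) + f, with f ≪ H: f ≈ √(H·N·c) = √(938000 × 1.6 × 0.06) = √90048 ≈ 300.1 mm.
The +f correction barely moves this — solving exactly, f² + N·c·f − N·c·H = 0 ⇒ f = (−N·c + √((N·c)² + 4·N·c·H))/2 = (−0.096 + √360192)/2 ≈ 300.03 mm, so f ≈ 300 mm.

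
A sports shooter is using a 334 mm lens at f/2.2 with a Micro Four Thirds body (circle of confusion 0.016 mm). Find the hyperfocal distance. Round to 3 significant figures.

3170 m

Hyperfocal distance H = f²/(N·c) + f = 334²/(2.2 × 0.016) + 334 = 111556/0.0352 + 334 ≈ 3169538.5 mm ≈ 3170 m.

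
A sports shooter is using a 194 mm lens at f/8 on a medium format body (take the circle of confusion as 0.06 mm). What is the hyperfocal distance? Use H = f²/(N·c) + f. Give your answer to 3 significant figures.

78.6 m

Hyperfocal distance H = f²/(N·c) + f = 194²/(8 × 0.06) + 194 = 37636/0.48 + 194 ≈ 78602.3 mm ≈ 78.6 m.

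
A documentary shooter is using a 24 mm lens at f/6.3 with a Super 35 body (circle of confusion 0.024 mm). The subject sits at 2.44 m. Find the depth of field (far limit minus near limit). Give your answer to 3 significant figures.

5.18 m

Hyperfocal distance H = f²/(N·c) + f = 24²/(6.3 × 0.024) + 24 = 576/0.1512 + 24 ≈ 3833.5 mm ≈ 3.834 m.
Near limit Dn = s·(H − f)/(H + s − 2f) = 2440 × (3833.5 − 24) / (3833.5 + 2440 − 2 × 24) = 2440 × 3809.5 / 6225.5 ≈ 1493.1 mm.
Far limit Df = s·(H − f)/(H − s) = 2440 × (3833.5 − 24) / (3833.5 − 2440) = 2440 × 3809.5 / 1393.5 ≈ 6670.3 mm.
Depth of field = Df − Dn = 6670.3 − 1493.1 ≈ 5177.2 mm ≈ 5.18 m.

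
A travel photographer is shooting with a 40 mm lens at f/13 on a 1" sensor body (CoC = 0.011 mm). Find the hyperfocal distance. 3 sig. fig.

11.2 m

Hyperfocal distance H = f²/(N·c) + f = 40²/(13 × 0.011) + 40 = 1600/0.143 + 40 ≈ 11228.8 mm ≈ 11.2 m.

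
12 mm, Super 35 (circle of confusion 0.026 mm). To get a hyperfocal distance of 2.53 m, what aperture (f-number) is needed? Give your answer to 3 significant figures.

Rearrange H = f²/(N·c) + f for N: N = f² / ((H − f)·c).
N = 12² / ((2530 − 12) × 0.026) = 144 / 65.47 ≈ 2.20.

f/2.20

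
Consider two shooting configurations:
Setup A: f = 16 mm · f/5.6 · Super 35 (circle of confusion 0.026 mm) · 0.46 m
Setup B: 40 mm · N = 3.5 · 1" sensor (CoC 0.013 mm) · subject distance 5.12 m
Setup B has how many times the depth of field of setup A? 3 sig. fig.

6.09

Setup A: H = 16²/(5.6×0.026) + 16 ≈ 1774.2 mm; DoF = Df − Dn = 615.41 − 367.26 ≈ 248.15 mm.
Setup B: H = 40²/(3.5×0.013) + 40 ≈ 35204.8 mm; DoF = Df − Dn = 5984.5 − 4473.7 ≈ 1510.8 mm.
Ratio = 1510.8 / 248.15 ≈ 6.09.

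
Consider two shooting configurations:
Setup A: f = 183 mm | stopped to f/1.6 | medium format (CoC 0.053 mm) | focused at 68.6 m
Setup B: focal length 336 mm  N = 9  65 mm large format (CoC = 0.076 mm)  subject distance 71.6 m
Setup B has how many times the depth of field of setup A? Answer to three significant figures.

Setup A: H = 183²/(1.6×0.053) + 183 ≈ 395100.5 mm; DoF = Df − Dn = 82975 − 58470 ≈ 24505 mm.
Setup B: H = 336²/(9×0.076) + 336 ≈ 165388.6 mm; DoF = Df − Dn = 126004 − 50008 ≈ 75996 mm.
Ratio = 75996 / 24505 ≈ 3.10.

3.10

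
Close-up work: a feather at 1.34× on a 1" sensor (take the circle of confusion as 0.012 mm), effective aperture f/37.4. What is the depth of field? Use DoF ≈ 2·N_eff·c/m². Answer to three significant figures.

At magnification m, DoF ≈ 2·N_eff·c/m² = 2 × 37.4 × 0.012 / 1.34² = 0.8976 / 1.796 ≈ 0.5 mm.

0.500 mm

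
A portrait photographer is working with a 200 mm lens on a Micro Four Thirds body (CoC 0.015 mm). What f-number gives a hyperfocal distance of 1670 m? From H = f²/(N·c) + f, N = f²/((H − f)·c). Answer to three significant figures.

Rearrange H = f²/(N·c) + f for N: N = f² / ((H − f)·c).
N = 200² / ((1670000 − 200) × 0.015) = 40000 / 25047 ≈ 1.60.

f/1.60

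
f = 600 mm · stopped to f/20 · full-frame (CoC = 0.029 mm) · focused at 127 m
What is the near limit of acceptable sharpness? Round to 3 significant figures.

Hyperfocal distance H = f²/(N·c) + f = 600²/(20 × 0.029) + 600 = 360000/0.58 + 600 ≈ 621289.7 mm ≈ 621.3 m.
Near limit Dn = s·(H − f)/(H + s − 2f) = 127000 × (621289.7 − 600) / (621289.7 + 127000 − 2 × 600) = 127000 × 620689.7 / 747089.7 ≈ 105513 mm ≈ 106 m.

106 m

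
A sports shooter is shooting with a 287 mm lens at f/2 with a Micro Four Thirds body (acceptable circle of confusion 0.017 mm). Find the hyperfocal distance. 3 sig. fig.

2420 m

Hyperfocal distance H = f²/(N·c) + f = 287²/(2 × 0.017) + 287 = 82369/0.034 + 287 ≈ 2422904.6 mm ≈ 2420 m.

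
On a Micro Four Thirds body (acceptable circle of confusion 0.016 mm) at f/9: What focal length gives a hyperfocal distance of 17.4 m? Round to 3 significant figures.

50.0 mm

From H = f²/(N·c) + f, with f ≪ H: f ≈ √(H·N·c) = √(17400 × 9 × 0.016) = √2505.6 ≈ 50.06 mm.
Exact: f² + N·c·f − N·c·H = 0 ⇒ f = (−N·c + √((N·c)² + 4·N·c·H))/2 = (−0.144 + √10022)/2 ≈ 49.984 mm ≈ 50.0 mm.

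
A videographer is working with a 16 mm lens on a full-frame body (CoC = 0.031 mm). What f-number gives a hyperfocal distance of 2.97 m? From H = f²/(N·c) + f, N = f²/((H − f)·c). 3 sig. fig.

f/2.80

Rearrange H = f²/(N·c) + f for N: N = f² / ((H − f)·c).
N = 16² / ((2970 − 16) × 0.031) = 256 / 91.57 ≈ 2.80.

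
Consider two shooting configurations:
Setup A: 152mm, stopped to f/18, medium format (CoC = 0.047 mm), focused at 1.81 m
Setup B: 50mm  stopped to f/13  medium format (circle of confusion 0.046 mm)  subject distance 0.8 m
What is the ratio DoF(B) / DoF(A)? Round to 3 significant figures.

Setup A: H = 152²/(18×0.047) + 152 ≈ 27461.7 mm; DoF = Df − Dn = 1926.99 − 1706.40 ≈ 220.59 mm.
Setup B: H = 50²/(13×0.046) + 50 ≈ 4230.6 mm; DoF = Df − Dn = 974.90 − 678.31 ≈ 296.59 mm.
Ratio = 296.59 / 220.59 ≈ 1.34.

1.34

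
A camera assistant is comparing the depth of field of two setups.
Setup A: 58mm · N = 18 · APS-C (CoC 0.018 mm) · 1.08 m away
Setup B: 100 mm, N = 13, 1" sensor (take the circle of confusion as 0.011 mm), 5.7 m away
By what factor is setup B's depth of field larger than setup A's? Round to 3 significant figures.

Setup A: H = 58²/(18×0.018) + 58 ≈ 10440.7 mm; DoF = Df − Dn = 1197.91 − 983.22 ≈ 214.69 mm.
Setup B: H = 100²/(13×0.011) + 100 ≈ 70030.1 mm; DoF = Df − Dn = 6196.19 − 5277.39 ≈ 918.80 mm.
Ratio = 918.80 / 214.69 ≈ 4.28.

4.28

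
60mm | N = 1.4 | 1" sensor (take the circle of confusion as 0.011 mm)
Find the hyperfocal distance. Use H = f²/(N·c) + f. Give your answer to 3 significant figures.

Hyperfocal distance H = f²/(N·c) + f = 60²/(1.4 × 0.011) + 60 = 3600/0.0154 + 60 ≈ 233826.2 mm ≈ 234 m.

234 m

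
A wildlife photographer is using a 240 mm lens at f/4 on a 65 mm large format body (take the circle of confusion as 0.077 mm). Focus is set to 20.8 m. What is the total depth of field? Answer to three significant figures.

Hyperfocal distance H = f²/(N·c) + f = 240²/(4 × 0.077) + 240 = 57600/0.308 + 240 ≈ 187253.0 mm ≈ 187.3 m.
Near limit Dn = s·(H − f)/(H + s − 2f) = 20800 × (187253.0 − 240) / (187253.0 + 20800 − 2 × 240) = 20800 × 187013.0 / 207573.0 ≈ 18739.8 mm.
Far limit Df = s·(H − f)/(H − s) = 20800 × (187253.0 − 240) / (187253.0 − 20800) = 20800 × 187013.0 / 166453.0 ≈ 23369.2 mm.
Depth of field = Df − Dn = 23369.2 − 18739.8 ≈ 4629.4 mm ≈ 4.63 m.

4.63 m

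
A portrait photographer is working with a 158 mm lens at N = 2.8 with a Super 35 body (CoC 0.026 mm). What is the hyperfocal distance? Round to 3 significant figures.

Hyperfocal distance H = f²/(N·c) + f = 158²/(2.8 × 0.026) + 158 = 24964/0.0728 + 158 ≈ 343070.1 mm ≈ 343 m.

343 m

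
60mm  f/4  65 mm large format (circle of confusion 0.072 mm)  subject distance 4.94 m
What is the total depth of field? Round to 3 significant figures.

Hyperfocal distance H = f²/(N·c) + f = 60²/(4 × 0.072) + 60 = 3600/0.288 + 60 ≈ 12560.0 mm ≈ 12.56 m.
Near limit Dn = s·(H − f)/(H + s − 2f) = 4940 × (12560.0 − 60) / (12560.0 + 4940 − 2 × 60) = 4940 × 12500.0 / 17380.0 ≈ 3552.9 mm.
Far limit Df = s·(H − f)/(H − s) = 4940 × (12560.0 − 60) / (12560.0 − 4940) = 4940 × 12500.0 / 7620.0 ≈ 8103.7 mm.
Depth of field = Df − Dn = 8103.7 − 3552.9 ≈ 4550.8 mm ≈ 4.55 m.

4.55 m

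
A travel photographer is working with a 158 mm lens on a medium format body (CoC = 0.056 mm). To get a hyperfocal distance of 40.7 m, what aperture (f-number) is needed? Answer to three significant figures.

f/11

Rearrange H = f²/(N·c) + f for N: N = f² / ((H − f)·c).
N = 158² / ((40700 − 158) × 0.056) = 24964 / 2270 ≈ 11.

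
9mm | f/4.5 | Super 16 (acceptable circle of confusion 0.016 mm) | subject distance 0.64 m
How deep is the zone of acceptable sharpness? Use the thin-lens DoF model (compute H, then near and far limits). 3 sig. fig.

1.05 m

Hyperfocal distance H = f²/(N·c) + f = 9²/(4.5 × 0.016) + 9 = 81/0.072 + 9 ≈ 1134.0 mm ≈ 1.134 m.
Near limit Dn = s·(H − f)/(H + s − 2f) = 640 × (1134.0 − 9) / (1134.0 + 640 − 2 × 9) = 640 × 1125.0 / 1756.0 ≈ 410.0 mm.
Far limit Df = s·(H − f)/(H − s) = 640 × (1134.0 − 9) / (1134.0 − 640) = 640 × 1125.0 / 494.0 ≈ 1457.5 mm.
Depth of field = Df − Dn = 1457.5 − 410.0 ≈ 1047.5 mm ≈ 1.05 m.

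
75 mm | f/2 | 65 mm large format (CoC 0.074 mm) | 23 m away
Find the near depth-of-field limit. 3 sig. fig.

Hyperfocal distance H = f²/(N·c) + f = 75²/(2 × 0.074) + 75 = 5625/0.148 + 75 ≈ 38081.8 mm ≈ 38.08 m.
Near limit Dn = s·(H − f)/(H + s − 2f) = 23000 × (38081.8 − 75) / (38081.8 + 23000 − 2 × 75) = 23000 × 38006.8 / 60931.8 ≈ 14346 mm ≈ 14.3 m.

14.3 m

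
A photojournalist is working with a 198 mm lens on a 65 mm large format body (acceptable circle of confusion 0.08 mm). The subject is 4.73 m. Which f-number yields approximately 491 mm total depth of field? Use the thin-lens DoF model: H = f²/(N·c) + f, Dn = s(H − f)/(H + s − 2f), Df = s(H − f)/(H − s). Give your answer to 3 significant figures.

Write h = H − f = f²/(N·c). The thin-lens limits are Dn = s·h/(h + (s−f)) and Df = s·h/(h − (s−f)), so DoF = Df − Dn = 2·s·(s−f)·h / (h² − (s−f)²).
That is a quadratic in h: DoF·h² − 2·s·(s−f)·h − DoF·(s−f)² = 0 ⇒ h = (s−f)·(s + √(s² + DoF²)) / DoF = 4532 × (4730 + √(4730² + 491²)) / 491 = 4532 × (4730 + 4755.42) / 491 ≈ 87552 mm.
Then N = f²/(c·h) = 198² / (0.08 × 87552) = 39204 / 7004.1 ≈ 5.60.

f/5.60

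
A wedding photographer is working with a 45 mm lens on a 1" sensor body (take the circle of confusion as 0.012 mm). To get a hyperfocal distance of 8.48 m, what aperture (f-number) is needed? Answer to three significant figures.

Rearrange H = f²/(N·c) + f for N: N = f² / ((H − f)·c).
N = 45² / ((8480 − 45) × 0.012) = 2025 / 101.2 ≈ 20.

f/20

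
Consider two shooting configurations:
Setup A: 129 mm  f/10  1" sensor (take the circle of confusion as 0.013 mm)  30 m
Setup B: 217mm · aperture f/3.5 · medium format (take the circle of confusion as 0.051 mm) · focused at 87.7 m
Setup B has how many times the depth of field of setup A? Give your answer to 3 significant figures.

Setup A: H = 129²/(10×0.013) + 129 ≈ 128136.7 mm; DoF = Df − Dn = 39131 − 24324 ≈ 14807 mm.
Setup B: H = 217²/(3.5×0.051) + 217 ≈ 264020.9 mm; DoF = Df − Dn = 131213 − 65860 ≈ 65353 mm.
Ratio = 65353 / 14807 ≈ 4.41.

4.41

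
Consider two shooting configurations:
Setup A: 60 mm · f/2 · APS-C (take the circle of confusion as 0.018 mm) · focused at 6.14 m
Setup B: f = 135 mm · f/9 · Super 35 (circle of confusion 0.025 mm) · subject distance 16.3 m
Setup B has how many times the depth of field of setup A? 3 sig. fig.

Setup A: H = 60²/(2×0.018) + 60 ≈ 100060.0 mm; DoF = Df − Dn = 6537.48 − 5788.08 ≈ 749.40 mm.
Setup B: H = 135²/(9×0.025) + 135 ≈ 81135.0 mm; DoF = Df − Dn = 20364.0 − 13588.2 ≈ 6775.8 mm.
Ratio = 6775.8 / 749.40 ≈ 9.04.

9.04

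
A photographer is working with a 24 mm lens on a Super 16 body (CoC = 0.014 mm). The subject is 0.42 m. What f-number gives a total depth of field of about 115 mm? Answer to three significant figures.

Write h = H − f = f²/(N·c). The thin-lens limits are Dn = s·h/(h + (s−f)) and Df = s·h/(h − (s−f)), so DoF = Df − Dn = 2·s·(s−f)·h / (h² − (s−f)²).
That is a quadratic in h: DoF·h² − 2·s·(s−f)·h − DoF·(s−f)² = 0 ⇒ h = (s−f)·(s + √(s² + DoF²)) / DoF = 396 × (420 + √(420² + 115²)) / 115 = 396 × (420 + 435.460) / 115 ≈ 2945.8 mm.
Then N = f²/(c·h) = 24² / (0.014 × 2945.8) = 576 / 41.241 ≈ 14.

f/14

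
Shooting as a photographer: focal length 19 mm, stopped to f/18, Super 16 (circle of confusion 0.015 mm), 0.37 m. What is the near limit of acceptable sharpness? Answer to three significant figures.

293 mm

Hyperfocal distance H = f²/(N·c) + f = 19²/(18 × 0.015) + 19 = 361/0.27 + 19 ≈ 1356.0 mm ≈ 1.356 m.
Near limit Dn = s·(H − f)/(H + s − 2f) = 370 × (1356.0 − 19) / (1356.0 + 370 − 2 × 19) = 370 × 1337.0 / 1688.0 ≈ 293.06 mm.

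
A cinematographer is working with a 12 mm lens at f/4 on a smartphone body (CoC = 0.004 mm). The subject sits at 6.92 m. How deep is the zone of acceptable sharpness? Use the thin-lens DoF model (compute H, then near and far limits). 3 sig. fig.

Hyperfocal distance H = f²/(N·c) + f = 12²/(4 × 0.004) + 12 = 144/0.016 + 12 ≈ 9012.0 mm ≈ 9.012 m.
Near limit Dn = s·(H − f)/(H + s − 2f) = 6920 × (9012.0 − 12) / (9012.0 + 6920 − 2 × 12) = 6920 × 9000.0 / 15908.0 ≈ 3915 mm.
Far limit Df = s·(H − f)/(H − s) = 6920 × (9012.0 − 12) / (9012.0 − 6920) = 6920 × 9000.0 / 2092.0 ≈ 29771 mm.
Depth of field = Df − Dn = 29771 − 3915 ≈ 25856 mm ≈ 25.9 m.

25.9 m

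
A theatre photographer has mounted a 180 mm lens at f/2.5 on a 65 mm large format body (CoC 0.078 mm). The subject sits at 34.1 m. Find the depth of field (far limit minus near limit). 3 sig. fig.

Hyperfocal distance H = f²/(N·c) + f = 180²/(2.5 × 0.078) + 180 = 32400/0.195 + 180 ≈ 166333.8 mm ≈ 166.3 m.
Near limit Dn = s·(H − f)/(H + s − 2f) = 34100 × (166333.8 − 180) / (166333.8 + 34100 − 2 × 180) = 34100 × 166153.8 / 200073.8 ≈ 28319 mm.
Far limit Df = s·(H − f)/(H − s) = 34100 × (166333.8 − 180) / (166333.8 − 34100) = 34100 × 166153.8 / 132233.8 ≈ 42847 mm.
Depth of field = Df − Dn = 42847 − 28319 ≈ 14528 mm ≈ 14.5 m.

14.5 m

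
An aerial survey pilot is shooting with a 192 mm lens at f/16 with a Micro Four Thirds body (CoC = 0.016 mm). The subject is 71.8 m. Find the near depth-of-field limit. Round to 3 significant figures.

48.0 m

Hyperfocal distance H = f²/(N·c) + f = 192²/(16 × 0.016) + 192 = 36864/0.256 + 192 ≈ 144192.0 mm ≈ 144.2 m.
Near limit Dn = s·(H − f)/(H + s − 2f) = 71800 × (144192.0 − 192) / (144192.0 + 71800 − 2 × 192) = 71800 × 144000.0 / 215608.0 ≈ 47954 mm ≈ 48.0 m.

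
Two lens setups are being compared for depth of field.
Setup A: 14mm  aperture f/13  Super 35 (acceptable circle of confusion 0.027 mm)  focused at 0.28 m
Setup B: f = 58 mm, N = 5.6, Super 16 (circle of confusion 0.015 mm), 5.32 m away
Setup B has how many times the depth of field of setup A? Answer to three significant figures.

4.12

Setup A: H = 14²/(13×0.027) + 14 ≈ 572.4 mm; DoF = Df − Dn = 534.72 − 189.66 ≈ 345.06 mm.
Setup B: H = 58²/(5.6×0.015) + 58 ≈ 40105.6 mm; DoF = Df − Dn = 6124.8 − 4702.2 ≈ 1422.6 mm.
Ratio = 1422.6 / 345.06 ≈ 4.12.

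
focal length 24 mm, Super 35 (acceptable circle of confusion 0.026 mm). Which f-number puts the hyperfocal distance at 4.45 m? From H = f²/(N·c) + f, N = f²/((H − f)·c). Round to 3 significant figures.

Rearrange H = f²/(N·c) + f for N: N = f² / ((H − f)·c).
N = 24² / ((4450 − 24) × 0.026) = 576 / 115.1 ≈ 5.01.

f/5.01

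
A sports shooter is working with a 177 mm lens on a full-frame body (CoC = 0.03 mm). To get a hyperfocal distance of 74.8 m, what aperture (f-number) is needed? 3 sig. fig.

f/14

Rearrange H = f²/(N·c) + f for N: N = f² / ((H − f)·c).
N = 177² / ((74800 − 177) × 0.03) = 31329 / 2239 ≈ 14.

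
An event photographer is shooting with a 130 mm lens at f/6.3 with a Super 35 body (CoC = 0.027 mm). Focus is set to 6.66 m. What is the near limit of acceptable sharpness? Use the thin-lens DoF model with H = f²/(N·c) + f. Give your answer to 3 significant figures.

6.25 m

Hyperfocal distance H = f²/(N·c) + f = 130²/(6.3 × 0.027) + 130 = 16900/0.1701 + 130 ≈ 99483.3 mm ≈ 99.48 m.
Near limit Dn = s·(H − f)/(H + s − 2f) = 6660 × (99483.3 − 130) / (99483.3 + 6660 − 2 × 130) = 6660 × 99353.3 / 105883.3 ≈ 6249.3 mm ≈ 6.25 m.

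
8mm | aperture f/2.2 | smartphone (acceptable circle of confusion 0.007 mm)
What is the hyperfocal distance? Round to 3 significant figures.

Hyperfocal distance H = f²/(N·c) + f = 8²/(2.2 × 0.007) + 8 = 64/0.0154 + 8 ≈ 4163.8 mm ≈ 4.16 m.

4.16 m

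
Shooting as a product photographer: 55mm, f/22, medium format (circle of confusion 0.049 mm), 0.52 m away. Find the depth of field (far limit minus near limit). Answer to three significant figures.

177 mm

Hyperfocal distance H = f²/(N·c) + f = 55²/(22 × 0.049) + 55 = 3025/1.078 + 55 ≈ 2861.1 mm ≈ 2.861 m.
Near limit Dn = s·(H − f)/(H + s − 2f) = 520 × (2861.1 − 55) / (2861.1 + 520 − 2 × 55) = 520 × 2806.1 / 3271.1 ≈ 446.08 mm.
Far limit Df = s·(H − f)/(H − s) = 520 × (2861.1 − 55) / (2861.1 − 520) = 520 × 2806.1 / 2341.1 ≈ 623.28 mm.
Depth of field = Df − Dn = 623.28 − 446.08 ≈ 177.20 mm.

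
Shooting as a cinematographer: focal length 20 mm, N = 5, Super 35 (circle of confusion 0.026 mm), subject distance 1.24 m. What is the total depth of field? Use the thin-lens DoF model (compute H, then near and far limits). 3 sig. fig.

1.17 m

Hyperfocal distance H = f²/(N·c) + f = 20²/(5 × 0.026) + 20 = 400/0.13 + 20 ≈ 3096.9 mm ≈ 3.097 m.
Near limit Dn = s·(H − f)/(H + s − 2f) = 1240 × (3096.9 − 20) / (3096.9 + 1240 − 2 × 20) = 1240 × 3076.9 / 4296.9 ≈ 887.9 mm.
Far limit Df = s·(H − f)/(H − s) = 1240 × (3096.9 − 20) / (3096.9 − 1240) = 1240 × 3076.9 / 1856.9 ≈ 2054.7 mm.
Depth of field = Df − Dn = 2054.7 − 887.9 ≈ 1166.8 mm ≈ 1.17 m.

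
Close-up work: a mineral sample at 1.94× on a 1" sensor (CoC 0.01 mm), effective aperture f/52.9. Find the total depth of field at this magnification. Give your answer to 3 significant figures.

0.281 mm

At magnification m, DoF ≈ 2·N_eff·c/m² = 2 × 52.9 × 0.01 / 1.94² = 1.058 / 3.764 ≈ 0.281 mm.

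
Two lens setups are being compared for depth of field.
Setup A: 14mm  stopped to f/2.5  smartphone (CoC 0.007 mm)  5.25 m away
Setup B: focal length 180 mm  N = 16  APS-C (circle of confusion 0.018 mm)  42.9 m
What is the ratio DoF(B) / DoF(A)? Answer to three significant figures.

6.06

Setup A: H = 14²/(2.5×0.007) + 14 ≈ 11214.0 mm; DoF = Df − Dn = 9859.2 − 3577.5 ≈ 6281.7 mm.
Setup B: H = 180²/(16×0.018) + 180 ≈ 112680.0 mm; DoF = Df − Dn = 69164 − 31093 ≈ 38071 mm.
Ratio = 38071 / 6281.7 ≈ 6.06.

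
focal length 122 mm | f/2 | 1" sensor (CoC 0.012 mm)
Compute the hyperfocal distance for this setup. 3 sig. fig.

620 m

Hyperfocal distance H = f²/(N·c) + f = 122²/(2 × 0.012) + 122 = 14884/0.024 + 122 ≈ 620288.7 mm ≈ 620 m.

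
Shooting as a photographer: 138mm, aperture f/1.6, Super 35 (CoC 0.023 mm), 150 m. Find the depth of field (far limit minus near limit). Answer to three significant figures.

Hyperfocal distance H = f²/(N·c) + f = 138²/(1.6 × 0.023) + 138 = 19044/0.0368 + 138 ≈ 517638.0 mm ≈ 517.6 m.
Near limit Dn = s·(H − f)/(H + s − 2f) = 150000 × (517638.0 − 138) / (517638.0 + 150000 − 2 × 138) = 150000 × 517500.0 / 667362.0 ≈ 116316 mm.
Far limit Df = s·(H − f)/(H − s) = 150000 × (517638.0 − 138) / (517638.0 − 150000) = 150000 × 517500.0 / 367638.0 ≈ 211145 mm.
Depth of field = Df − Dn = 211145 − 116316 ≈ 94829 mm ≈ 94.8 m.

94.8 m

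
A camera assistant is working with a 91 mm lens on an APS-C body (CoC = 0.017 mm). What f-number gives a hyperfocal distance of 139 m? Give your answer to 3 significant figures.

Rearrange H = f²/(N·c) + f for N: N = f² / ((H − f)·c).
N = 91² / ((139000 − 91) × 0.017) = 8281 / 2361 ≈ 3.51.

f/3.51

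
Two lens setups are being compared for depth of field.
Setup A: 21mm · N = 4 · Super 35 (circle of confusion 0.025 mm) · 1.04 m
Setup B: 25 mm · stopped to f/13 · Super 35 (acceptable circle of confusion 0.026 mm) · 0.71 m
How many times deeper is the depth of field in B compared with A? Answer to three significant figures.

1.20

Setup A: H = 21²/(4×0.025) + 21 ≈ 4431.0 mm; DoF = Df − Dn = 1352.52 − 844.80 ≈ 507.72 mm.
Setup B: H = 25²/(13×0.026) + 25 ≈ 1874.1 mm; DoF = Df − Dn = 1127.79 − 518.08 ≈ 609.71 mm.
Ratio = 609.71 / 507.72 ≈ 1.20.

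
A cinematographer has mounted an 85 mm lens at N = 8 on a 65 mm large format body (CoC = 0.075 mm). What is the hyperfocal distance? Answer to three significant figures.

12.1 m

Hyperfocal distance H = f²/(N·c) + f = 85²/(8 × 0.075) + 85 = 7225/0.6 + 85 ≈ 12126.7 mm ≈ 12.1 m.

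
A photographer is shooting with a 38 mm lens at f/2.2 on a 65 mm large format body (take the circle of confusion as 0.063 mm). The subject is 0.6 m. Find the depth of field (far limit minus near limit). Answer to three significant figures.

64.9 mm

Hyperfocal distance H = f²/(N·c) + f = 38²/(2.2 × 0.063) + 38 = 1444/0.1386 + 38 ≈ 10456.5 mm ≈ 10.46 m.
Near limit Dn = s·(H − f)/(H + s − 2f) = 600 × (10456.5 − 38) / (10456.5 + 600 − 2 × 38) = 600 × 10418.5 / 10980.5 ≈ 569.291 mm.
Far limit Df = s·(H − f)/(H − s) = 600 × (10456.5 − 38) / (10456.5 − 600) = 600 × 10418.5 / 9856.5 ≈ 634.211 mm.
Depth of field = Df − Dn = 634.211 − 569.291 ≈ 64.920 mm.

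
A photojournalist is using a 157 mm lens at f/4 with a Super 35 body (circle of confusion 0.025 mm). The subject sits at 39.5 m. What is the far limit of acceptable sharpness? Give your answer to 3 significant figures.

Hyperfocal distance H = f²/(N·c) + f = 157²/(4 × 0.025) + 157 = 24649/0.1 + 157 ≈ 246647.0 mm ≈ 246.6 m.
Far limit Df = s·(H − f)/(H − s) = 39500 × (246647.0 − 157) / (246647.0 − 39500) = 39500 × 246490.0 / 207147.0 ≈ 47002 mm ≈ 47.0 m.

47.0 m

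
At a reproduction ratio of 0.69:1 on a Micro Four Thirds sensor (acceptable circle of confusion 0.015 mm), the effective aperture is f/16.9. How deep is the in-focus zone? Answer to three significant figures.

At magnification m, DoF ≈ 2·N_eff·c/m² = 2 × 16.9 × 0.015 / 0.69² = 0.507 / 0.4761 ≈ 1.06 mm.

1.06 mm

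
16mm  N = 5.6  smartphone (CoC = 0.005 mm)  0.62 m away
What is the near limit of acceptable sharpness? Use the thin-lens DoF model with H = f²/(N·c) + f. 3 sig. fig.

Hyperfocal distance H = f²/(N·c) + f = 16²/(5.6 × 0.005) + 16 = 256/0.028 + 16 ≈ 9158.9 mm ≈ 9.159 m.
Near limit Dn = s·(H − f)/(H + s − 2f) = 620 × (9158.9 − 16) / (9158.9 + 620 − 2 × 16) = 620 × 9142.9 / 9746.9 ≈ 581.58 mm ≈ 0.582 m.

0.582 m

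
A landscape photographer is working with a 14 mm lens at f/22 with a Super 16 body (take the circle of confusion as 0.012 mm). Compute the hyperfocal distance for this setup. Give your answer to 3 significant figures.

Hyperfocal distance H = f²/(N·c) + f = 14²/(22 × 0.012) + 14 = 196/0.264 + 14 ≈ 756.4 mm ≈ 0.756 m.

0.756 m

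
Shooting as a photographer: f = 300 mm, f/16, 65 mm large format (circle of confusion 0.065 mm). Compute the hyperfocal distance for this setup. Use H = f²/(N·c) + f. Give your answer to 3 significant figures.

86.8 m

Hyperfocal distance H = f²/(N·c) + f = 300²/(16 × 0.065) + 300 = 90000/1.04 + 300 ≈ 86838.5 mm ≈ 86.8 m.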